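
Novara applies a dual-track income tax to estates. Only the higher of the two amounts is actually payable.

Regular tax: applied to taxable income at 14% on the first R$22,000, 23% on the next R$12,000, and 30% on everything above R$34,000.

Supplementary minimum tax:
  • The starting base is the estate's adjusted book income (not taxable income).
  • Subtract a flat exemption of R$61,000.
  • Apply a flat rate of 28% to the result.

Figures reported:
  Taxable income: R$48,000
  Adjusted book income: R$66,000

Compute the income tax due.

Regular tax:
  R$22,000 × 14% = R$3,080
  R$12,000 × 23% = R$2,760
  R$14,000 × 30% = R$4,200
  → R$10,040

Supplementary minimum tax:
  Base (adjusted book income): R$66,000
  Less exemption R$61,000 → base R$5,000
  R$5,000 × 28% = R$1,400

R$10,040 > R$1,400, so the regular tax governs.

R$10,040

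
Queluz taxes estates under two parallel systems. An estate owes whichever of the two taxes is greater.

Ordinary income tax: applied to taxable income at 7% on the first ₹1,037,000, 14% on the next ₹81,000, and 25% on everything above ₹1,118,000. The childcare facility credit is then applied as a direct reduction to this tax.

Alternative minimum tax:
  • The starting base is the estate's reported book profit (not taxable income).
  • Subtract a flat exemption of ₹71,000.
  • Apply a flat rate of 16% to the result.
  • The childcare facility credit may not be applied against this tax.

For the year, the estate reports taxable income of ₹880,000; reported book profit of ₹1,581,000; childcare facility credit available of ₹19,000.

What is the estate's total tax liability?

Ordinary income tax:
  ₹880,000 × 7% = ₹61,600
  Less childcare facility credit ₹19,000 → ₹42,600

Alternative minimum tax:
  Base (reported book profit): ₹1,581,000
  Less exemption ₹71,000 → base ₹1,510,000
  ₹1,510,000 × 16% = ₹241,600

₹241,600 > ₹42,600, so the alternative minimum tax is the binding amount.

₹241,600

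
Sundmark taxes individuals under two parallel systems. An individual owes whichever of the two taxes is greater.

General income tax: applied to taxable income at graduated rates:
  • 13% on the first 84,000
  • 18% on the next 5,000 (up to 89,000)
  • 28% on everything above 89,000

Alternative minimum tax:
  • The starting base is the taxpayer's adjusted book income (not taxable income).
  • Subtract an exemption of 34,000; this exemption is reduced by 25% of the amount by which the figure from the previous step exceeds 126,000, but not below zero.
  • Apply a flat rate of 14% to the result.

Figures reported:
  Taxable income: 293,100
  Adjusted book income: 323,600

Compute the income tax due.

68,968

General income tax:
  84,000 × 13% = 10,920
  5,000 × 18% = 900
  204,100 × 28% = 57,148
  → 68,968

Alternative minimum tax:
  Base (adjusted book income): 323,600
  Exemption: 25% × (323,600 − 126,000) = 49,400 ≥ 34,000, so the exemption is fully phased out
  Base: 323,600 − 0 = 323,600
  323,600 × 14% = 45,304

68,968 > 45,304, so the general income tax governs.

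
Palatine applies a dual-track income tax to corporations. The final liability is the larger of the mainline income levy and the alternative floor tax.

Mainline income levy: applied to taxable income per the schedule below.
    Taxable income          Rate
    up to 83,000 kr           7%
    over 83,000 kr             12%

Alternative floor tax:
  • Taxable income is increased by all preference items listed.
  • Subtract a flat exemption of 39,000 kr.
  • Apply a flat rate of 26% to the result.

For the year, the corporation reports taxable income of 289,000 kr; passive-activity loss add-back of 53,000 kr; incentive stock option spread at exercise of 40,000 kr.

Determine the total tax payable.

89,180 kr

Alternative floor tax:
  Adjusted income: 289,000 kr + 53,000 kr + 40,000 kr = 382,000 kr
  Less exemption 39,000 kr → base 343,000 kr
  343,000 kr × 26% = 89,180 kr

Mainline income levy:
  83,000 kr × 7% = 5,810 kr
  206,000 kr × 12% = 24,720 kr
  → 30,530 kr

89,180 kr > 30,530 kr, so the alternative floor tax is the binding amount.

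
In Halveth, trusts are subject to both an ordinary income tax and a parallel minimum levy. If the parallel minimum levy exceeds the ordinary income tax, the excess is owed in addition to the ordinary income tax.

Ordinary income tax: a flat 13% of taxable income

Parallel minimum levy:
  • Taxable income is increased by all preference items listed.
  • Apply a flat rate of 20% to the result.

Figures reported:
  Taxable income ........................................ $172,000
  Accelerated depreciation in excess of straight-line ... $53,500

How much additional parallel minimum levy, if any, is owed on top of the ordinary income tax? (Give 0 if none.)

Ordinary income tax:
  $172,000 × 13% = $22,360

Parallel minimum levy:
  Adjusted income: $172,000 + $53,500 = $225,500
  $225,500 × 20% = $45,100

Excess of parallel minimum levy over ordinary income tax: $45,100 − $22,360 = $22,740.

$22,740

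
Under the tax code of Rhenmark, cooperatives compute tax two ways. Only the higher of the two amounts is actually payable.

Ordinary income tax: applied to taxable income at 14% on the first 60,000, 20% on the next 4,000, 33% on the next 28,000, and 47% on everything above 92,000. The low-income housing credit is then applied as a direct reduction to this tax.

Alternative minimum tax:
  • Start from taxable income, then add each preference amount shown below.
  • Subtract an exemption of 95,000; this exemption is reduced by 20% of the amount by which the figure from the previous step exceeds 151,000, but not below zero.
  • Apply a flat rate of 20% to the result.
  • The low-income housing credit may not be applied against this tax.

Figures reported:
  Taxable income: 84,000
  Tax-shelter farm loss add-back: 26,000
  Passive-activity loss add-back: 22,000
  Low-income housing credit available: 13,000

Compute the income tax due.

Alternative minimum tax:
  Adjusted income: 84,000 + 26,000 + 22,000 = 132,000
  Exemption: 132,000 ≤ 151,000, so full 95,000 applies
  Base: 132,000 − 95,000 = 37,000
  37,000 × 20% = 7,400

Ordinary income tax:
  60,000 × 14% = 8,400
  4,000 × 20% = 800
  20,000 × 33% = 6,600
  → 15,800
  Less low-income housing credit 13,000 → 2,800

7,400 > 2,800, so the alternative minimum tax is the binding amount.

7,400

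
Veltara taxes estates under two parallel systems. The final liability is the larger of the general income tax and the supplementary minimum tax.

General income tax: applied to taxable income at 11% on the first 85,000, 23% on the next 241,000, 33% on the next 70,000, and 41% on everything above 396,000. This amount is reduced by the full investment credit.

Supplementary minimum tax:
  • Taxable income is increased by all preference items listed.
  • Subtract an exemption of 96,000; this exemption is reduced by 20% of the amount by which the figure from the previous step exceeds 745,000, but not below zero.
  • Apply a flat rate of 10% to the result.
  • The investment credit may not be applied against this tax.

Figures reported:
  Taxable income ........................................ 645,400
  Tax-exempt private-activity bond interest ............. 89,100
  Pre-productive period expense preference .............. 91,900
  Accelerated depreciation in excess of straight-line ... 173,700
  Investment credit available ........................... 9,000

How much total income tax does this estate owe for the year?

General income tax:
  85,000 × 11% = 9,350
  241,000 × 23% = 55,430
  70,000 × 33% = 23,100
  249,400 × 41% = 102,254
  → 190,134
  Less investment credit 9,000 → 181,134

Supplementary minimum tax:
  Adjusted income: 645,400 + 89,100 + 91,900 + 173,700 = 1,000,100
  Exemption: 96,000 − 20% × (1,000,100 − 745,000) = 96,000 − 51,020 = 44,980
  Base: 1,000,100 − 44,980 = 955,120
  955,120 × 10% = 95,512

181,134 > 95,512, so the general income tax governs.

181,134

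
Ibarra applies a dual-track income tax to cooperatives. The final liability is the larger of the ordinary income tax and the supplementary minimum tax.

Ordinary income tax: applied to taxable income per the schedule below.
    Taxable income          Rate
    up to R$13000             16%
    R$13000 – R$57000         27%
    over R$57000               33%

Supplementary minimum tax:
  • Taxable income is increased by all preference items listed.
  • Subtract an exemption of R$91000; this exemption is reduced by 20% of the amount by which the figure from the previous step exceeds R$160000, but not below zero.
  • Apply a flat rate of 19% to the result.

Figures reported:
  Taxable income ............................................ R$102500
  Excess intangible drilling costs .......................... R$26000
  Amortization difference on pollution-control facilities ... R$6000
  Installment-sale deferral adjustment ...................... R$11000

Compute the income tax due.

Ordinary income tax:
  R$13000 × 16% = R$2080
  R$44000 × 27% = R$11880
  R$45500 × 33% = R$15015
  → R$28975

Supplementary minimum tax:
  Adjusted income: R$102500 + R$26000 + R$6000 + R$11000 = R$145500
  Exemption: R$145500 ≤ R$160000, so full R$91000 applies
  Base: R$145500 − R$91000 = R$54500
  R$54500 × 19% = R$10355

R$28975 > R$10355, so the ordinary income tax governs.

R$28975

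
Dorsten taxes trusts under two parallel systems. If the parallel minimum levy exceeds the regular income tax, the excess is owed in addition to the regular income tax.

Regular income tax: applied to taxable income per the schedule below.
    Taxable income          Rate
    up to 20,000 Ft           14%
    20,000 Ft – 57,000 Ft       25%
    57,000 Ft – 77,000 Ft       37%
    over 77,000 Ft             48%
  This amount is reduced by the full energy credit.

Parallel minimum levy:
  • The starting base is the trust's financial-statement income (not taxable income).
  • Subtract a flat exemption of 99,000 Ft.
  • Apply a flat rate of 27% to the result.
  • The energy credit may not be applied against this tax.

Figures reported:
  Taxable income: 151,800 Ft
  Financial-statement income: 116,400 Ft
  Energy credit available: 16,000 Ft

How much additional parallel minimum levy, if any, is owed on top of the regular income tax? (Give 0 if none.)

0 Ft

Parallel minimum levy:
  Base (financial-statement income): 116,400 Ft
  Less exemption 99,000 Ft → base 17,400 Ft
  17,400 Ft × 27% = 4,698 Ft

Regular income tax:
  20,000 Ft × 14% = 2,800 Ft
  37,000 Ft × 25% = 9,250 Ft
  20,000 Ft × 37% = 7,400 Ft
  74,800 Ft × 48% = 35,904 Ft
  → 55,354 Ft
  Less energy credit 16,000 Ft → 39,354 Ft

4,698 Ft ≤ 39,354 Ft, so no add-on is due.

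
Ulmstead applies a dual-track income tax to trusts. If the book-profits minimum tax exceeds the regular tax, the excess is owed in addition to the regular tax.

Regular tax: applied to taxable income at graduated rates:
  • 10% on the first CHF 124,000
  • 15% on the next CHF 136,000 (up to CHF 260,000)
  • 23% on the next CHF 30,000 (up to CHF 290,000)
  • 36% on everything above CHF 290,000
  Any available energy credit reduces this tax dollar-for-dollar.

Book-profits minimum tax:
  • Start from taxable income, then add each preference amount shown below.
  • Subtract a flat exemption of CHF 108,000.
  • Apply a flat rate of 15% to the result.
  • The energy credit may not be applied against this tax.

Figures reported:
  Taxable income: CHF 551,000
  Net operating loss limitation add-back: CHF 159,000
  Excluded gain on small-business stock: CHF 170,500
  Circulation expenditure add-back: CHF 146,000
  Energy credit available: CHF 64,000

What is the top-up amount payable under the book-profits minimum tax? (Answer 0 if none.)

CHF 68,115

Regular tax:
  CHF 124,000 × 10% = CHF 12,400
  CHF 136,000 × 15% = CHF 20,400
  CHF 30,000 × 23% = CHF 6,900
  CHF 261,000 × 36% = CHF 93,960
  → CHF 133,660
  Less energy credit CHF 64,000 → CHF 69,660

Book-profits minimum tax:
  Adjusted income: CHF 551,000 + CHF 159,000 + CHF 170,500 + CHF 146,000 = CHF 1,026,500
  Less exemption CHF 108,000 → base CHF 918,500
  CHF 918,500 × 15% = CHF 137,775

Excess of book-profits minimum tax over regular tax: CHF 137,775 − CHF 69,660 = CHF 68,115.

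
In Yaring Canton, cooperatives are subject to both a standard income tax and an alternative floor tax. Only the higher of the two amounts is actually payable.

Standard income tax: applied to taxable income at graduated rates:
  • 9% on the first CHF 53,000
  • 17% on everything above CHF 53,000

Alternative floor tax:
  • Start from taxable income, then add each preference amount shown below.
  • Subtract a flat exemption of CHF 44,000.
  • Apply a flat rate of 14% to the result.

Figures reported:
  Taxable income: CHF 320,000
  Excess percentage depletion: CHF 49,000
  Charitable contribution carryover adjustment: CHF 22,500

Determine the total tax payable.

Standard income tax:
  CHF 53,000 × 9% = CHF 4,770
  CHF 267,000 × 17% = CHF 45,390
  → CHF 50,160

Alternative floor tax:
  Adjusted income: CHF 320,000 + CHF 49,000 + CHF 22,500 = CHF 391,500
  Less exemption CHF 44,000 → base CHF 347,500
  CHF 347,500 × 14% = CHF 48,650

CHF 50,160 > CHF 48,650, so the standard income tax governs.

CHF 50,160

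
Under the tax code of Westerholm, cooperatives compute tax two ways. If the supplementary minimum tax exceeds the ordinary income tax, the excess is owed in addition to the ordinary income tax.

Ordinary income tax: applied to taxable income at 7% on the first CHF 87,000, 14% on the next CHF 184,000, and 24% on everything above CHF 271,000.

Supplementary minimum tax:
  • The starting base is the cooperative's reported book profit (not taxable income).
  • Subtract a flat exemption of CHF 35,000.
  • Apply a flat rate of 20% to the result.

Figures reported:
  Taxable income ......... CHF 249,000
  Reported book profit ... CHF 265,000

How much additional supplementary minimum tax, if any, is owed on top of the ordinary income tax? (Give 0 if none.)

CHF 17,230

Ordinary income tax:
  CHF 87,000 × 7% = CHF 6,090
  CHF 162,000 × 14% = CHF 22,680
  → CHF 28,770

Supplementary minimum tax:
  Base (reported book profit): CHF 265,000
  Less exemption CHF 35,000 → base CHF 230,000
  CHF 230,000 × 20% = CHF 46,000

Excess of supplementary minimum tax over ordinary income tax: CHF 46,000 − CHF 28,770 = CHF 17,230.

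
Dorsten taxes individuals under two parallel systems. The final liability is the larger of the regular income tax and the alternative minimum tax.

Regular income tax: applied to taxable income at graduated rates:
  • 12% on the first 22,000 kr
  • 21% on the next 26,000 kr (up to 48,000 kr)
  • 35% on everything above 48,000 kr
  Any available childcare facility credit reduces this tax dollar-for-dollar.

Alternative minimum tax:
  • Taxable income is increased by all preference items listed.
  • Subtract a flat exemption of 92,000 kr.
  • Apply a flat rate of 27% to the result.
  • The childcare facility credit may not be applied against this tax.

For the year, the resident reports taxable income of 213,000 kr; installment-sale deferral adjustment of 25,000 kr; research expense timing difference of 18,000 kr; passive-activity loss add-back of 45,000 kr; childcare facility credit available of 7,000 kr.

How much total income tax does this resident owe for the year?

58,850 kr

Regular income tax:
  22,000 kr × 12% = 2,640 kr
  26,000 kr × 21% = 5,460 kr
  165,000 kr × 35% = 57,750 kr
  → 65,850 kr
  Less childcare facility credit 7,000 kr → 58,850 kr

Alternative minimum tax:
  Adjusted income: 213,000 kr + 25,000 kr + 18,000 kr + 45,000 kr = 301,000 kr
  Less exemption 92,000 kr → base 209,000 kr
  209,000 kr × 27% = 56,430 kr

58,850 kr > 56,430 kr, so the regular income tax governs.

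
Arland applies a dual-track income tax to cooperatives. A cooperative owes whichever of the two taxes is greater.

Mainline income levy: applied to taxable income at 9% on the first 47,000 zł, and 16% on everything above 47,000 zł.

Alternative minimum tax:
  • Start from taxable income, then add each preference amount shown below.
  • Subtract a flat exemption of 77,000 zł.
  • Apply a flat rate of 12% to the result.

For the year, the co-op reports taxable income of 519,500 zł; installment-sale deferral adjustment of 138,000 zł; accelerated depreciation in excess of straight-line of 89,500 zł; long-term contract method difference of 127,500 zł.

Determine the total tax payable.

Mainline income levy:
  47,000 zł × 9% = 4,230 zł
  472,500 zł × 16% = 75,600 zł
  → 79,830 zł

Alternative minimum tax:
  Adjusted income: 519,500 zł + 138,000 zł + 89,500 zł + 127,500 zł = 874,500 zł
  Less exemption 77,000 zł → base 797,500 zł
  797,500 zł × 12% = 95,700 zł

95,700 zł > 79,830 zł, so the alternative minimum tax is the binding amount.

95,700 zł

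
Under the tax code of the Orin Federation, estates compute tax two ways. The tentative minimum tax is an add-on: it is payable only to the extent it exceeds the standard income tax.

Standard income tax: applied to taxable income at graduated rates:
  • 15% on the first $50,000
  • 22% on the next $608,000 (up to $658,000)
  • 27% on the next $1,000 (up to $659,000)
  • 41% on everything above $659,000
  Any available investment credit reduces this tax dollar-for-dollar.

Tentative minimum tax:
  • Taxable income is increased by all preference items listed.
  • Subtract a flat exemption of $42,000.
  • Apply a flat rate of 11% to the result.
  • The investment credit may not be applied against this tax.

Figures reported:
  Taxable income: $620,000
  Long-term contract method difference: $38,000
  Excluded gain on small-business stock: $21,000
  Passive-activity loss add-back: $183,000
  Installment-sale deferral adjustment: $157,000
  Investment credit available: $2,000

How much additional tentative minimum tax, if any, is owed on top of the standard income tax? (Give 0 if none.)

Standard income tax:
  $50,000 × 15% = $7,500
  $570,000 × 22% = $125,400
  → $132,900
  Less investment credit $2,000 → $130,900

Tentative minimum tax:
  Adjusted income: $620,000 + $38,000 + $21,000 + $183,000 + $157,000 = $1,019,000
  Less exemption $42,000 → base $977,000
  $977,000 × 11% = $107,470

$107,470 ≤ $130,900, so no add-on is due.

$0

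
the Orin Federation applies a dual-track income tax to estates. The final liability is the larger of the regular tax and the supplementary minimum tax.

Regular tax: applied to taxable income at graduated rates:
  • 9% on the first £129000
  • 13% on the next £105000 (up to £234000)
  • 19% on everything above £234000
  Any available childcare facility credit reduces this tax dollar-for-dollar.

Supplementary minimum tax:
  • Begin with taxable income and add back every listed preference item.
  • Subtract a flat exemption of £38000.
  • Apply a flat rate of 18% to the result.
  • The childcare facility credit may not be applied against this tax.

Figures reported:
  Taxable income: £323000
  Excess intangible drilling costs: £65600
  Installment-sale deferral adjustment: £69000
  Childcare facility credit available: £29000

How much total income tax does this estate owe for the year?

£75528

Regular tax:
  £129000 × 9% = £11610
  £105000 × 13% = £13650
  £89000 × 19% = £16910
  → £42170
  Less childcare facility credit £29000 → £13170

Supplementary minimum tax:
  Adjusted income: £323000 + £65600 + £69000 = £457600
  Less exemption £38000 → base £419600
  £419600 × 18% = £75528

£75528 > £13170, so the supplementary minimum tax is the binding amount.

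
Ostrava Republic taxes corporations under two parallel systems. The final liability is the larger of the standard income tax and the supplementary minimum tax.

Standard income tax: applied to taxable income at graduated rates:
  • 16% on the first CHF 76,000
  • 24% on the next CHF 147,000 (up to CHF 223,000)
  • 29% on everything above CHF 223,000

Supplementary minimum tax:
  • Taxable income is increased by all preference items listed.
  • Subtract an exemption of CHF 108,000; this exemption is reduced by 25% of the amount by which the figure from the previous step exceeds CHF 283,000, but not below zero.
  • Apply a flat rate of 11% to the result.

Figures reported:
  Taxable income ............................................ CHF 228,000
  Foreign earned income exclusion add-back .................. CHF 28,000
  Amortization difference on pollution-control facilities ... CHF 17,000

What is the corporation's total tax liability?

CHF 48,890

Standard income tax:
  CHF 76,000 × 16% = CHF 12,160
  CHF 147,000 × 24% = CHF 35,280
  CHF 5,000 × 29% = CHF 1,450
  → CHF 48,890

Supplementary minimum tax:
  Adjusted income: CHF 228,000 + CHF 28,000 + CHF 17,000 = CHF 273,000
  Exemption: CHF 273,000 ≤ CHF 283,000, so full CHF 108,000 applies
  Base: CHF 273,000 − CHF 108,000 = CHF 165,000
  CHF 165,000 × 11% = CHF 18,150

CHF 48,890 > CHF 18,150, so the standard income tax governs.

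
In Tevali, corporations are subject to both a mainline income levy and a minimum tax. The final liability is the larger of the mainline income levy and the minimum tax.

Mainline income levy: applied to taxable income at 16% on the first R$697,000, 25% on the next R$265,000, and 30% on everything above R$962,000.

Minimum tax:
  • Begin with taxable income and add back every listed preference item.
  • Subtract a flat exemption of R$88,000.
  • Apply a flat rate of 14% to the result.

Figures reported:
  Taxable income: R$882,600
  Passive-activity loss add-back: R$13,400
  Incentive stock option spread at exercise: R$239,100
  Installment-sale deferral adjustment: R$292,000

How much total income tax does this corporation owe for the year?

R$187,474

Mainline income levy:
  R$697,000 × 16% = R$111,520
  R$185,600 × 25% = R$46,400
  → R$157,920

Minimum tax:
  Adjusted income: R$882,600 + R$13,400 + R$239,100 + R$292,000 = R$1,427,100
  Less exemption R$88,000 → base R$1,339,100
  R$1,339,100 × 14% = R$187,474

R$187,474 > R$157,920, so the minimum tax is the binding amount.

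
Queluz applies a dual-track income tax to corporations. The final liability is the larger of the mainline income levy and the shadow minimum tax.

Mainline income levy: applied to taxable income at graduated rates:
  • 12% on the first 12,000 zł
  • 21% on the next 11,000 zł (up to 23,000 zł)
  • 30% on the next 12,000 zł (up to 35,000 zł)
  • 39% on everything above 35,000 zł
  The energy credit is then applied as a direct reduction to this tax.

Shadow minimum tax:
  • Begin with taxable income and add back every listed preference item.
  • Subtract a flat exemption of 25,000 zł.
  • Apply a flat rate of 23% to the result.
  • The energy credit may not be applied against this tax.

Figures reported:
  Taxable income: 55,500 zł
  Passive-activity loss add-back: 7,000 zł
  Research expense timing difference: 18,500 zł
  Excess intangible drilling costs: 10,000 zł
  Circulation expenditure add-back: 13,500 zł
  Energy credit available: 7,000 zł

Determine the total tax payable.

Shadow minimum tax:
  Adjusted income: 55,500 zł + 7,000 zł + 18,500 zł + 10,000 zł + 13,500 zł = 104,500 zł
  Less exemption 25,000 zł → base 79,500 zł
  79,500 zł × 23% = 18,285 zł

Mainline income levy:
  12,000 zł × 12% = 1,440 zł
  11,000 zł × 21% = 2,310 zł
  12,000 zł × 30% = 3,600 zł
  20,500 zł × 39% = 7,995 zł
  → 15,345 zł
  Less energy credit 7,000 zł → 8,345 zł

18,285 zł > 8,345 zł, so the shadow minimum tax is the binding amount.

18,285 zł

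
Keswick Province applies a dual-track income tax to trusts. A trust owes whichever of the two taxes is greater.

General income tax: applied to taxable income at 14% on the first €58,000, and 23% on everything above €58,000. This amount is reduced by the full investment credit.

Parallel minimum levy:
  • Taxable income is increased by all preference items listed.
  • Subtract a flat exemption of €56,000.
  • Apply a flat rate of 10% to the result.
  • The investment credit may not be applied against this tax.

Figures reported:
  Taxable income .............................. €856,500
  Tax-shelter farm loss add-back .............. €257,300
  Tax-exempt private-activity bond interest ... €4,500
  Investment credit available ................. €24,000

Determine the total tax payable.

€167,775

Parallel minimum levy:
  Adjusted income: €856,500 + €257,300 + €4,500 = €1,118,300
  Less exemption €56,000 → base €1,062,300
  €1,062,300 × 10% = €106,230

General income tax:
  €58,000 × 14% = €8,120
  €798,500 × 23% = €183,655
  → €191,775
  Less investment credit €24,000 → €167,775

€167,775 > €106,230, so the general income tax governs.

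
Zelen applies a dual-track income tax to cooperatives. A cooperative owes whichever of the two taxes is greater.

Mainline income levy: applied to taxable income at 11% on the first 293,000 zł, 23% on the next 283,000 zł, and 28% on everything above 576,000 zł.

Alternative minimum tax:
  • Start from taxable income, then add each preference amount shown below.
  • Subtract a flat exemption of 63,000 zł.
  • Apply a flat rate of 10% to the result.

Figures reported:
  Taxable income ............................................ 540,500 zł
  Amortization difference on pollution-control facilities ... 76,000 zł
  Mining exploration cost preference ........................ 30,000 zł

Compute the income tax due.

89,155 zł

Alternative minimum tax:
  Adjusted income: 540,500 zł + 76,000 zł + 30,000 zł = 646,500 zł
  Less exemption 63,000 zł → base 583,500 zł
  583,500 zł × 10% = 58,350 zł

Mainline income levy:
  293,000 zł × 11% = 32,230 zł
  247,500 zł × 23% = 56,925 zł
  → 89,155 zł

89,155 zł > 58,350 zł, so the mainline income levy governs.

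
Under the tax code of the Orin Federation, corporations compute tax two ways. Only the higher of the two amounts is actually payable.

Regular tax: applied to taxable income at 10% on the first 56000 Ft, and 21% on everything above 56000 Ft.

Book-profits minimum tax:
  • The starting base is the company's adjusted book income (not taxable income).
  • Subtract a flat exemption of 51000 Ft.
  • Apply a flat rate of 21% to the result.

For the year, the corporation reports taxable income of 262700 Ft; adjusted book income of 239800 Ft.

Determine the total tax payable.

Regular tax:
  56000 Ft × 10% = 5600 Ft
  206700 Ft × 21% = 43407 Ft
  → 49007 Ft

Book-profits minimum tax:
  Base (adjusted book income): 239800 Ft
  Less exemption 51000 Ft → base 188800 Ft
  188800 Ft × 21% = 39648 Ft

49007 Ft > 39648 Ft, so the regular tax governs.

49007 Ft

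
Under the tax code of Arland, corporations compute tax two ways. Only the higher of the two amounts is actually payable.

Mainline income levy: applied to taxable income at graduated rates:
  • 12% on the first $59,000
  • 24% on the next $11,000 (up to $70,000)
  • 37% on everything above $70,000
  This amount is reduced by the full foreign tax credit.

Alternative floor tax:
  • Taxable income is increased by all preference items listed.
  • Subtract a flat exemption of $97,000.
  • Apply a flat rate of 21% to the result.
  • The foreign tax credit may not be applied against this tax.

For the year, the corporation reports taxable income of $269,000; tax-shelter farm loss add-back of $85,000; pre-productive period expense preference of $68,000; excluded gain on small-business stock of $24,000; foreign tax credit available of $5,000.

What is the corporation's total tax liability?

Mainline income levy:
  $59,000 × 12% = $7,080
  $11,000 × 24% = $2,640
  $199,000 × 37% = $73,630
  → $83,350
  Less foreign tax credit $5,000 → $78,350

Alternative floor tax:
  Adjusted income: $269,000 + $85,000 + $68,000 + $24,000 = $446,000
  Less exemption $97,000 → base $349,000
  $349,000 × 21% = $73,290

$78,350 > $73,290, so the mainline income levy governs.

$78,350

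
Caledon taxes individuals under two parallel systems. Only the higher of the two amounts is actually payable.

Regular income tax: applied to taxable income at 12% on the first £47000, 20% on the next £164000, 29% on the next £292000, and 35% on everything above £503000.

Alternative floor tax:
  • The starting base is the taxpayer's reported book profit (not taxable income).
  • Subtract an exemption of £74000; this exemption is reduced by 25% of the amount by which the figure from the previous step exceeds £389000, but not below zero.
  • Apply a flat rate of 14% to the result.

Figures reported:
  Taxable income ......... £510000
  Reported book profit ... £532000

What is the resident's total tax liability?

Alternative floor tax:
  Base (reported book profit): £532000
  Exemption: £74000 − 25% × (£532000 − £389000) = £74000 − £35750 = £38250
  Base: £532000 − £38250 = £493750
  £493750 × 14% = £69125

Regular income tax:
  £47000 × 12% = £5640
  £164000 × 20% = £32800
  £292000 × 29% = £84680
  £7000 × 35% = £2450
  → £125570

£125570 > £69125, so the regular income tax governs.

£125570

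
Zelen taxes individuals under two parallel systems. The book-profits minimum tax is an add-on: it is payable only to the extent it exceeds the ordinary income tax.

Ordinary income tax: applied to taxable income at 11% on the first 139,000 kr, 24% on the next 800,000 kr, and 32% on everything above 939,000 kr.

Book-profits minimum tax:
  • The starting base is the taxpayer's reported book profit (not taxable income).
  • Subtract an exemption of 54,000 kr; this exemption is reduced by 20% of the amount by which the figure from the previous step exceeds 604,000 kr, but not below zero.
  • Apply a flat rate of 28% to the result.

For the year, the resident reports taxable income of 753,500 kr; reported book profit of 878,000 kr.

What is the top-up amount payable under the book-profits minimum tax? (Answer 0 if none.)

Ordinary income tax:
  139,000 kr × 11% = 15,290 kr
  614,500 kr × 24% = 147,480 kr
  → 162,770 kr

Book-profits minimum tax:
  Base (reported book profit): 878,000 kr
  Exemption: 20% × (878,000 kr − 604,000 kr) = 54,800 kr ≥ 54,000 kr, so the exemption is fully phased out
  Base: 878,000 kr − 0 kr = 878,000 kr
  878,000 kr × 28% = 245,840 kr

Excess of book-profits minimum tax over ordinary income tax: 245,840 kr − 162,770 kr = 83,070 kr.

83,070 kr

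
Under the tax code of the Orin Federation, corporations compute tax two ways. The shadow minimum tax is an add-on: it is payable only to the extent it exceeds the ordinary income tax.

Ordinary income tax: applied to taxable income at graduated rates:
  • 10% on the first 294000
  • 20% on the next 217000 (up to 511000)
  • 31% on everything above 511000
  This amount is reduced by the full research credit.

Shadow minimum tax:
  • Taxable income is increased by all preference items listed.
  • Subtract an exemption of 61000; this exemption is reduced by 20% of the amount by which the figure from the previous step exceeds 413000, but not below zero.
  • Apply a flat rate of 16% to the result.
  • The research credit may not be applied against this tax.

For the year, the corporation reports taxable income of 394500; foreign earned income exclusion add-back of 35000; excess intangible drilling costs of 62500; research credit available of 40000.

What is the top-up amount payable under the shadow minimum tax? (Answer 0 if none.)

Shadow minimum tax:
  Adjusted income: 394500 + 35000 + 62500 = 492000
  Exemption: 61000 − 20% × (492000 − 413000) = 61000 − 15800 = 45200
  Base: 492000 − 45200 = 446800
  446800 × 16% = 71488

Ordinary income tax:
  294000 × 10% = 29400
  100500 × 20% = 20100
  → 49500
  Less research credit 40000 → 9500

Excess of shadow minimum tax over ordinary income tax: 71488 − 9500 = 61988.

61988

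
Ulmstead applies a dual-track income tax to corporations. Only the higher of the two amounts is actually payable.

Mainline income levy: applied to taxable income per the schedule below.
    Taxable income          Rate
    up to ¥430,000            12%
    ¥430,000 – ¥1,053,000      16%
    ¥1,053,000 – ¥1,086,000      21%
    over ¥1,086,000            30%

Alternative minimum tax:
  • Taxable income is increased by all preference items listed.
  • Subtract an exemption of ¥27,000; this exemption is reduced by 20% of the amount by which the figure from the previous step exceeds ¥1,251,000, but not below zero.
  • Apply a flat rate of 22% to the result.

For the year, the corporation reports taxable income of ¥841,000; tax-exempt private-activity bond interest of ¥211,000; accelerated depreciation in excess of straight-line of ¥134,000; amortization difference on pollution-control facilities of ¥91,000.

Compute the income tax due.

Mainline income levy:
  ¥430,000 × 12% = ¥51,600
  ¥411,000 × 16% = ¥65,760
  → ¥117,360

Alternative minimum tax:
  Adjusted income: ¥841,000 + ¥211,000 + ¥134,000 + ¥91,000 = ¥1,277,000
  Exemption: ¥27,000 − 20% × (¥1,277,000 − ¥1,251,000) = ¥27,000 − ¥5,200 = ¥21,800
  Base: ¥1,277,000 − ¥21,800 = ¥1,255,200
  ¥1,255,200 × 22% = ¥276,144

¥276,144 > ¥117,360, so the alternative minimum tax is the binding amount.

¥276,144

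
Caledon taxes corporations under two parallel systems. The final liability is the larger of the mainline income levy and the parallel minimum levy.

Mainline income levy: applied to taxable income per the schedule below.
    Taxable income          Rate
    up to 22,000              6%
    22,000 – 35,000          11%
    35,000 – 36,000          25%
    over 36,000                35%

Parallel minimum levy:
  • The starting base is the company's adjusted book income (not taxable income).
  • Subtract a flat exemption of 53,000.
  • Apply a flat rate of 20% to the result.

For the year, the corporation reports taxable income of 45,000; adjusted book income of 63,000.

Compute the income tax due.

Parallel minimum levy:
  Base (adjusted book income): 63,000
  Less exemption 53,000 → base 10,000
  10,000 × 20% = 2,000

Mainline income levy:
  22,000 × 6% = 1,320
  13,000 × 11% = 1,430
  1,000 × 25% = 250
  9,000 × 35% = 3,150
  → 6,150

6,150 > 2,000, so the mainline income levy governs.

6,150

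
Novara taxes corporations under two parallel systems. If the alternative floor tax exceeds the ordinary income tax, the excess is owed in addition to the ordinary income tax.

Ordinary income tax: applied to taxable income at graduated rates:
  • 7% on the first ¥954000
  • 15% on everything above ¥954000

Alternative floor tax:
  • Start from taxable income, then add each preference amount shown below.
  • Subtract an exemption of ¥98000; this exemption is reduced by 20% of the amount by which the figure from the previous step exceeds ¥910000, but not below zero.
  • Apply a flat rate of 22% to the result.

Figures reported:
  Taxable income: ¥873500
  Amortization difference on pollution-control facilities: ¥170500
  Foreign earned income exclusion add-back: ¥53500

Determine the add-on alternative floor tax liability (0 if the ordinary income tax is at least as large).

Alternative floor tax:
  Adjusted income: ¥873500 + ¥170500 + ¥53500 = ¥1097500
  Exemption: ¥98000 − 20% × (¥1097500 − ¥910000) = ¥98000 − ¥37500 = ¥60500
  Base: ¥1097500 − ¥60500 = ¥1037000
  ¥1037000 × 22% = ¥228140

Ordinary income tax:
  ¥873500 × 7% = ¥61145

Excess of alternative floor tax over ordinary income tax: ¥228140 − ¥61145 = ¥166995.

¥166995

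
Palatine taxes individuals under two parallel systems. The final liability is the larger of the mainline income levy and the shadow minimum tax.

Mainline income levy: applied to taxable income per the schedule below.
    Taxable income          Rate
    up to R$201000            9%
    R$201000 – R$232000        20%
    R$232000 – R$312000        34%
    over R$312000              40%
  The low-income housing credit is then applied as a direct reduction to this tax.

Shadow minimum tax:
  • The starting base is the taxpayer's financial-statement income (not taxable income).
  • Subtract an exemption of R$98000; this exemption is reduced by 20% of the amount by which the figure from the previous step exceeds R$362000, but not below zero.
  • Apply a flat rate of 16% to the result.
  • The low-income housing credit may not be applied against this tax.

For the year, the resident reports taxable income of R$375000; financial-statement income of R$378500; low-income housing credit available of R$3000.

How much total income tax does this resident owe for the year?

R$73690

Shadow minimum tax:
  Base (financial-statement income): R$378500
  Exemption: R$98000 − 20% × (R$378500 − R$362000) = R$98000 − R$3300 = R$94700
  Base: R$378500 − R$94700 = R$283800
  R$283800 × 16% = R$45408

Mainline income levy:
  R$201000 × 9% = R$18090
  R$31000 × 20% = R$6200
  R$80000 × 34% = R$27200
  R$63000 × 40% = R$25200
  → R$76690
  Less low-income housing credit R$3000 → R$73690

R$73690 > R$45408, so the mainline income levy governs.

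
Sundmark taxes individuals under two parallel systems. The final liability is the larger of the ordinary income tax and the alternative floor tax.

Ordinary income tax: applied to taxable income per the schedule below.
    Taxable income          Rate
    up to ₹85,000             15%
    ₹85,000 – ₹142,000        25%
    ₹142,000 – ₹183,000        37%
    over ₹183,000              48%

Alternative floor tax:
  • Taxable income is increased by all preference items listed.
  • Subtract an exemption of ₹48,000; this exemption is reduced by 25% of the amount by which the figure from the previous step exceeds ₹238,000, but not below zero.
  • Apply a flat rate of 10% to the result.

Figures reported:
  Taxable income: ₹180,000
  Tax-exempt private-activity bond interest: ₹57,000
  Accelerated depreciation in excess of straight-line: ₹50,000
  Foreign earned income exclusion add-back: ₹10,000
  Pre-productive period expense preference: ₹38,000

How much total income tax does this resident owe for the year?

₹41,060

Alternative floor tax:
  Adjusted income: ₹180,000 + ₹57,000 + ₹50,000 + ₹10,000 + ₹38,000 = ₹335,000
  Exemption: ₹48,000 − 25% × (₹335,000 − ₹238,000) = ₹48,000 − ₹24,250 = ₹23,750
  Base: ₹335,000 − ₹23,750 = ₹311,250
  ₹311,250 × 10% = ₹31,125

Ordinary income tax:
  ₹85,000 × 15% = ₹12,750
  ₹57,000 × 25% = ₹14,250
  ₹38,000 × 37% = ₹14,060
  → ₹41,060

₹41,060 > ₹31,125, so the ordinary income tax governs.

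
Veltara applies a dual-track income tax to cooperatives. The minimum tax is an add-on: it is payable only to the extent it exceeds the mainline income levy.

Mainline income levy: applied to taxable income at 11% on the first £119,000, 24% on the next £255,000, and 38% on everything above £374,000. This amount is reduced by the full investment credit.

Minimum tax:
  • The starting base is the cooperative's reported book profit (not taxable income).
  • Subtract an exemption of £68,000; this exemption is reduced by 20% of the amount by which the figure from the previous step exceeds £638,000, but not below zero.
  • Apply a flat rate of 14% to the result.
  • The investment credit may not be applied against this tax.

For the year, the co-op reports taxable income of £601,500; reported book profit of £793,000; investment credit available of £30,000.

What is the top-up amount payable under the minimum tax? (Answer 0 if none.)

Mainline income levy:
  £119,000 × 11% = £13,090
  £255,000 × 24% = £61,200
  £227,500 × 38% = £86,450
  → £160,740
  Less investment credit £30,000 → £130,740

Minimum tax:
  Base (reported book profit): £793,000
  Exemption: £68,000 − 20% × (£793,000 − £638,000) = £68,000 − £31,000 = £37,000
  Base: £793,000 − £37,000 = £756,000
  £756,000 × 14% = £105,840

£105,840 ≤ £130,740, so no add-on is due.

£0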